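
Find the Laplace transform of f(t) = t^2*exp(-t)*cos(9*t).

L{cos(9t)} = s/(s^2 + 81).
Multiplying by e^(-t) shifts s → s + 1, so L{exp(-t)*cos(9*t)} = (s + 1)/((s + 1)^2 + 81).
Then apply L{t^2·g(t)} = (-1)^2 d^2/ds^2[H(s)] with H(s) = (s + 1)/((s + 1)^2 + 81):
differentiating 2 times and applying the sign gives 2*(s + 1)*(s^2 + 2*s - 242)/(s^2 + 2*s + 82)^3.

2*(s + 1)*(s^2 + 2*s - 242)/(s^2 + 2*s + 82)^3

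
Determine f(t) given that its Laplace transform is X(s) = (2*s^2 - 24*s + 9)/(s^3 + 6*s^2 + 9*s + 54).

Factor the denominator: s^3 + 6*s^2 + 9*s + 54 = (s + 6)*(s^2 + 9).
Partial fraction decomposition gives [5/(s + 6)] + [-3*s/(s^2 + 9)] + [-6/(s^2 + 9)].
Invert each term: 5/(s + 6) ↔ 5e^(-6t); -3·s/(s^2 + 9) ↔ -3cos(3t); -2·3/(s^2 + 9) ↔ -2sin(3t).

f(t) = -2*sin(3*t) - 3*cos(3*t) + 5*exp(-6*t)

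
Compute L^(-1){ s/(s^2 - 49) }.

cosh(7*t)

Since L{cosh(7t)} = s/(s^2 - 49), the inverse is cosh(7*t).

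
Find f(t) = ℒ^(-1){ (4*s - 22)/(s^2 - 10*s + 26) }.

f(t) = -2*exp(5*t)*sin(t) + 4*exp(5*t)*cos(t)

Complete the square in the denominator: s^2 - 10*s + 26 = (s - 5)^2 + 1^2.
Split the numerator to match: 4*s - 22 = 4·(s - 5) - 2·1.
Invert each term: 4·(s - 5)/((s - 5)^2 + 1) ↔ 4e^(5t)cos(t); -2·1/((s - 5)^2 + 1) ↔ -2e^(5t)sin(t).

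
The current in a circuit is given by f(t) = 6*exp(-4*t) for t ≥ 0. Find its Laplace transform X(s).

L{6} = 6/s.
By the first shifting theorem, multiplying by e^(-4t) replaces s with s + 4.

X(s) = 6/(s + 4)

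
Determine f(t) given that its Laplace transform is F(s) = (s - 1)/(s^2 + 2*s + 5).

f(t) = -exp(-t)*sin(2*t) + exp(-t)*cos(2*t)

Complete the square in the denominator: s^2 + 2*s + 5 = (s + 1)^2 + 2^2.
Split the numerator to match: s - 1 = 1·(s + 1) - 1·2.
Invert each term: 1·(s + 1)/((s + 1)^2 + 4) ↔ e^(-t)cos(2t); -1·2/((s + 1)^2 + 4) ↔ -e^(-t)sin(2t).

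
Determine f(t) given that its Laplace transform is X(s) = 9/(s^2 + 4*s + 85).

Rewrite the denominator: s^2 + 4*s + 85 = (s + 2)^2 + 81.
The form in (s + 2) signals a first-shifting-theorem factor e^(-2t).
Since L{sin(9t)} = 9/(s^2 + 81), the inverse is exp(-2*t)*sin(9*t).

f(t) = exp(-2*t)*sin(9*t)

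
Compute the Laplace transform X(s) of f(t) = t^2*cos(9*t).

L{cos(9t)} = s/(s^2 + 81).
Then apply L{t^2·g(t)} = (-1)^2 d^2/ds^2[G(s)] with G(s) = s/(s^2 + 81):
differentiating 2 times and applying the sign gives 2*s*(s^2 - 243)/(s^2 + 81)^3.

X(s) = 2*s*(s^2 - 243)/(s^2 + 81)^3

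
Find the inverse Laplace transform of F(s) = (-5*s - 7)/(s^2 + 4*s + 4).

3*t*exp(-2*t) - 5*exp(-2*t)

Factor the denominator: s^2 + 4*s + 4 = (s + 2)^2.
Partial fraction decomposition gives [-5/(s + 2)] + [3/(s + 2)^2].
Invert each term: -5/(s + 2) ↔ -5e^(-2t); 3/(s + 2)^2 ↔ 3t·e^(-2t).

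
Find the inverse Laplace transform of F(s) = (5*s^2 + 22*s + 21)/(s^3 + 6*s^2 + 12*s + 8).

Factor the denominator: s^3 + 6*s^2 + 12*s + 8 = (s + 2)^3.
Partial fraction decomposition gives [5/(s + 2)] + [2/(s + 2)^2] + [-3/(s + 2)^3].
Invert each term: 5/(s + 2) ↔ 5e^(-2t); 2/(s + 2)^2 ↔ 2t·e^(-2t); -3/(s + 2)^3 ↔ (-3/2)t^2·e^(-2t).

-3*t^2*exp(-2*t)/2 + 2*t*exp(-2*t) + 5*exp(-2*t)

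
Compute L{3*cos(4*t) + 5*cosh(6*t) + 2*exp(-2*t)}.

The transform is linear, so treat each term independently.
(5)·[L{cosh(6t)} = s/(s^2 - 36)]; (2)·[L{e^(-2t)} = 1/(s + 2)]; (3)·[L{cos(4t)} = s/(s^2 + 16)].

3*s/(s^2 + 16) + 5*s/(s^2 - 36) + 2/(s + 2)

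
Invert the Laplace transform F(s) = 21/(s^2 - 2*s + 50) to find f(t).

f(t) = 3*exp(t)*sin(7*t)

Rewrite the denominator: s^2 - 2*s + 50 = (s - 1)^2 + 49.
The form in (s - 1) signals a first-shifting-theorem factor e^(t).
Since L{sin(7t)} = 7/(s^2 + 49), the inverse is e^(t)*sin(7*t), scaled by 3.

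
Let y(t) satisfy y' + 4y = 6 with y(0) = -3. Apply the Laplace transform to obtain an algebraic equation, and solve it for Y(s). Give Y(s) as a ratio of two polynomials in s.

Y(s) = (-3*s + 6)/(s^2 + 4*s)

Take the Laplace transform of both sides.
The derivative rules (L{y'} = sY - y(0) = sY - (-3)) turn the left side into (s + 4)Y - (-3).
The right side is L{6} = 6/s.
So (s + 4)Y = 6/s + (-3).
Solve for Y(s) and write it as one ratio of polynomials.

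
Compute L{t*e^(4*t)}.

L{e^(4t)} = 1/(s - 4).
Then apply L{t·g(t)} = -d/ds[G(s)] with G(s) = 1/(s - 4):
differentiating 1 time and applying the sign gives (s - 4)^(-2).

(s - 4)^(-2)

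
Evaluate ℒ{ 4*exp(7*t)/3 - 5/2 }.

4/(3*(s - 7)) - 5/(2*s)

The transform is linear, so treat each term independently.
(4/3)·[L{e^(7t)} = 1/(s - 7)]; L{-5/2} = (-5/2)/s.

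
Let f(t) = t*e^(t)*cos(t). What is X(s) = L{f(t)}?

L{cos(t)} = s/(s^2 + 1).
Multiplying by e^(t) shifts s → s - 1, so L{e^(t)*cos(t)} = (s - 1)/((s - 1)^2 + 1).
Then apply L{t·g(t)} = -d/ds[G(s)] with G(s) = (s - 1)/((s - 1)^2 + 1):
differentiating 1 time and applying the sign gives s*(s - 2)/(s^2 - 2*s + 2)^2.

X(s) = s*(s - 2)/(s^2 - 2*s + 2)^2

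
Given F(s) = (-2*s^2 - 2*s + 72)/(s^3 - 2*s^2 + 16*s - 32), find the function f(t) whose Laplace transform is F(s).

Factor the denominator: s^3 - 2*s^2 + 16*s - 32 = (s - 2)*(s^2 + 16).
Partial fraction decomposition gives [3/(s - 2)] + [-5*s/(s^2 + 16)] + [-12/(s^2 + 16)].
Invert each term: 3/(s - 2) ↔ 3e^(2t); -5·s/(s^2 + 16) ↔ -5cos(4t); -3·4/(s^2 + 16) ↔ -3sin(4t).

f(t) = 3*exp(2*t) - 3*sin(4*t) - 5*cos(4*t)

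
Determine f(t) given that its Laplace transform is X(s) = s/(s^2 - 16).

f(t) = cosh(4*t)

Since L{cosh(4t)} = s/(s^2 - 16), the inverse is cosh(4*t).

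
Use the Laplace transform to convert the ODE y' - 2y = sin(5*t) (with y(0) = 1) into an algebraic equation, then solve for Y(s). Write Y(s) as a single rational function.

Y(s) = (s^2 + 30)/(s^3 - 2*s^2 + 25*s - 50)

Transform both sides with L{·}.
The derivative rules (L{y'} = sY - y(0) = sY - 1) turn the left side into (s - 2)Y - (1).
The right side is L{sin(5*t)} = 5/(s^2 + 25).
So (s - 2)Y = 5/(s^2 + 25) + (1).
Divide through and combine into a single rational function.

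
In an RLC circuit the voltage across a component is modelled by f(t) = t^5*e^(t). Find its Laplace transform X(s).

L{t^5} = 5!/s^6 = 120/s^6.
By the first shifting theorem, multiplying by e^(t) replaces s with s - 1.

X(s) = 120/(s - 1)^6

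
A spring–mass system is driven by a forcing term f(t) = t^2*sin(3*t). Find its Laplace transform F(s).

L{sin(3t)} = 3/(s^2 + 9).
Then apply L{t^2·g(t)} = (-1)^2 d^2/ds^2[G(s)] with G(s) = 3/(s^2 + 9):
differentiating 2 times and applying the sign gives 18*(s^2 - 3)/(s^2 + 9)^3.

F(s) = 18*(s^2 - 3)/(s^2 + 9)^3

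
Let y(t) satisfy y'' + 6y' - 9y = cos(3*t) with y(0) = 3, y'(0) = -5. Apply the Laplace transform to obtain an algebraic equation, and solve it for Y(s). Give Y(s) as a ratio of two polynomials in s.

Take the Laplace transform of both sides.
Using L{y''} = s^2 Y - s·y(0) - y'(0) and L{y'} = sY - y(0), with y(0) = 3, y'(0) = -5, the left side becomes (s^2 + 6*s - 9)Y - (3*s + 13).
The right side is L{cos(3*t)} = s/(s^2 + 9).
So (s^2 + 6*s - 9)Y = s/(s^2 + 9) + (3*s + 13).
Isolate Y and clear denominators.

Y(s) = (3*s^3 + 13*s^2 + 28*s + 117)/(s^4 + 6*s^3 + 54*s - 81)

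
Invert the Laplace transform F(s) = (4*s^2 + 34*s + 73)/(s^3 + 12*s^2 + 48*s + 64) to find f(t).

Factor the denominator: s^3 + 12*s^2 + 48*s + 64 = (s + 4)^3.
Partial fraction decomposition gives [4/(s + 4)] + [2/(s + 4)^2] + [(s + 4)^(-3)].
Invert each term: 4/(s + 4) ↔ 4e^(-4t); 2/(s + 4)^2 ↔ 2t·e^(-4t); 1/(s + 4)^3 ↔ (1/2)t^2·e^(-4t).

f(t) = t^2*exp(-4*t)/2 + 2*t*exp(-4*t) + 4*exp(-4*t)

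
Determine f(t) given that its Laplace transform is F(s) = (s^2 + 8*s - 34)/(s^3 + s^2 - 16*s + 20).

f(t) = -2*t*exp(2*t) + 2*exp(2*t) - exp(-5*t)

Factor the denominator: s^3 + s^2 - 16*s + 20 = (s - 2)^2*(s + 5).
Partial fraction decomposition gives [2/(s - 2)] + [-2/(s - 2)^2] + [-1/(s + 5)].
Invert each term: 2/(s - 2) ↔ 2e^(2t); -2/(s - 2)^2 ↔ -2t·e^(2t); -1/(s + 5) ↔ -e^(-5t).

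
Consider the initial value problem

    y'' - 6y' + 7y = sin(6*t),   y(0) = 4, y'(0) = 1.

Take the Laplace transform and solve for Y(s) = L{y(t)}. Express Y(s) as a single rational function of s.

Apply the Laplace transform to the equation.
With L{y''} = s^2 Y - s·y(0) - y'(0) and L{y'} = sY - y(0), with y(0) = 4, y'(0) = 1: the LHS transforms to (s^2 - 6*s + 7)Y - (4*s - 23).
The right side is L{sin(6*t)} = 6/(s^2 + 36).
So (s^2 - 6*s + 7)Y = 6/(s^2 + 36) + (4*s - 23).
Divide through and combine into a single rational function.

Y(s) = (4*s^3 - 23*s^2 + 144*s - 822)/(s^4 - 6*s^3 + 43*s^2 - 216*s + 252)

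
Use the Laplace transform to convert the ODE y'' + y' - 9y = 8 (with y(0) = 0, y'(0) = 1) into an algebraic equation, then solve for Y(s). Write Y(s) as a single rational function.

Y(s) = (s + 8)/(s^3 + s^2 - 9*s)

Transform both sides with L{·}.
Using L{y''} = s^2 Y - s·y(0) - y'(0) and L{y'} = sY - y(0), with y(0) = 0, y'(0) = 1, the left side becomes (s^2 + s - 9)Y - (1).
The right side is L{8} = 8/s.
So (s^2 + s - 9)Y = 8/s + (1).
Solve for Y(s) and write it as one ratio of polynomials.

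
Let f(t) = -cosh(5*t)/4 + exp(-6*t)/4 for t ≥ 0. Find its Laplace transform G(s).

Apply the Laplace transform termwise.
(-1/4)·[L{cosh(5t)} = s/(s^2 - 25)]; (1/4)·[L{e^(-6t)} = 1/(s + 6)].

G(s) = -s/(4*(s^2 - 25)) + 1/(4*(s + 6))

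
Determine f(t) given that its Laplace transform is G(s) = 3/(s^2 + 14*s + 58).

Rewrite the denominator: s^2 + 14*s + 58 = (s + 7)^2 + 9.
The form in (s + 7) signals a first-shifting-theorem factor e^(-7t).
Since L{sin(3t)} = 3/(s^2 + 9), the inverse is exp(-7*t)*sin(3*t).

f(t) = exp(-7*t)*sin(3*t)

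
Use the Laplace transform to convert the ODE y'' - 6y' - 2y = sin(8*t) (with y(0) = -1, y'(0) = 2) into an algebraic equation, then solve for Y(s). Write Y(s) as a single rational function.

Y(s) = (-s^3 + 8*s^2 - 64*s + 520)/(s^4 - 6*s^3 + 62*s^2 - 384*s - 128)

Apply the Laplace transform to the equation.
The derivative rules (L{y''} = s^2 Y - s·y(0) - y'(0) and L{y'} = sY - y(0), with y(0) = -1, y'(0) = 2) turn the left side into (s^2 - 6*s - 2)Y - (-s + 8).
The right side is L{sin(8*t)} = 8/(s^2 + 64).
So (s^2 - 6*s - 2)Y = 8/(s^2 + 64) + (-s + 8).
Isolate Y and clear denominators.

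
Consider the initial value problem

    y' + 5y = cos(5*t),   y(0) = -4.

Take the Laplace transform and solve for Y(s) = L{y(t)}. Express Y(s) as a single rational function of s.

Take the Laplace transform of both sides.
The derivative rules (L{y'} = sY - y(0) = sY - (-4)) turn the left side into (s + 5)Y - (-4).
The right side is L{cos(5*t)} = s/(s^2 + 25).
So (s + 5)Y = s/(s^2 + 25) + (-4).
Divide through and combine into a single rational function.

Y(s) = (-4*s^2 + s - 100)/(s^3 + 5*s^2 + 25*s + 125)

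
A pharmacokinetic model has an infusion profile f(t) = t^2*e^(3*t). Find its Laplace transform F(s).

F(s) = 2/(s - 3)^3

L{e^(3t)} = 1/(s - 3).
Then apply L{t^2·g(t)} = (-1)^2 d^2/ds^2[G(s)] with G(s) = 1/(s - 3):
differentiating 2 times and applying the sign gives 2/(s - 3)^3.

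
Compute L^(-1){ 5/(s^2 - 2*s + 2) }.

Rewrite the denominator: s^2 - 2*s + 2 = (s - 1)^2 + 1.
The form in (s - 1) signals a first-shifting-theorem factor e^(t).
Since L{sin(t)} = 1/(s^2 + 1), the inverse is e^(t)*sin(t), scaled by 5.

5*exp(t)*sin(t)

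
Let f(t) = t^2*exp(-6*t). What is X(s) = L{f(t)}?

L{e^(-6t)} = 1/(s + 6).
Then apply L{t^2·g(t)} = (-1)^2 d^2/ds^2[G(s)] with G(s) = 1/(s + 6):
differentiating 2 times and applying the sign gives 2/(s + 6)^3.

X(s) = 2/(s + 6)^3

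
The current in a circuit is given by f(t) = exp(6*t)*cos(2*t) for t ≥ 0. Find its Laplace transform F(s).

L{cos(2t)} = s/(s^2 + 4).
By the first shifting theorem, multiplying by e^(6t) replaces s with s - 6.

F(s) = (s - 6)/((s - 6)^2 + 4)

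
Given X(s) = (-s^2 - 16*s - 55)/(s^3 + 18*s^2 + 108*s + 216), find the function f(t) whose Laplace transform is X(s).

f(t) = 5*t^2*exp(-6*t)/2 - 4*t*exp(-6*t) - exp(-6*t)

Factor the denominator: s^3 + 18*s^2 + 108*s + 216 = (s + 6)^3.
Partial fraction decomposition gives [-1/(s + 6)] + [-4/(s + 6)^2] + [5/(s + 6)^3].
Invert each term: -1/(s + 6) ↔ -e^(-6t); -4/(s + 6)^2 ↔ -4t·e^(-6t); 5/(s + 6)^3 ↔ (5/2)t^2·e^(-6t).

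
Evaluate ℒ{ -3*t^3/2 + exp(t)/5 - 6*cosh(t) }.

Apply the Laplace transform termwise.
(-3/2)·[L{t^3} = 3!/s^4 = 6/s^4]; (1/5)·[L{e^(t)} = 1/(s - 1)]; (-6)·[L{cosh(t)} = s/(s^2 - 1)].

-6*s/(s^2 - 1) + 1/(5*(s - 1)) - 9/s^4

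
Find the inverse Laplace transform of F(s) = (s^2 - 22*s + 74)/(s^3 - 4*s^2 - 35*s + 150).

-t*exp(5*t) - exp(5*t) + 2*exp(-6*t)

Factor the denominator: s^3 - 4*s^2 - 35*s + 150 = (s - 5)^2*(s + 6).
Partial fraction decomposition gives [-1/(s - 5)] + [-1/(s - 5)^2] + [2/(s + 6)].
Invert each term: -1/(s - 5) ↔ -e^(5t); -1/(s - 5)^2 ↔ -t·e^(5t); 2/(s + 6) ↔ 2e^(-6t).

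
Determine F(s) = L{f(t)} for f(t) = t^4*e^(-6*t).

F(s) = 24/(s + 6)^5

L{t^4} = 4!/s^5 = 24/s^5.
By the first shifting theorem, multiplying by e^(-6t) replaces s with s + 6.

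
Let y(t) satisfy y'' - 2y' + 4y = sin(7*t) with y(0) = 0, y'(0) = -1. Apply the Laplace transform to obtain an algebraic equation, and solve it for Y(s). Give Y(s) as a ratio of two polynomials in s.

Apply the Laplace transform to the equation.
Using L{y''} = s^2 Y - s·y(0) - y'(0) and L{y'} = sY - y(0), with y(0) = 0, y'(0) = -1, the left side becomes (s^2 - 2*s + 4)Y - (-1).
The right side is L{sin(7*t)} = 7/(s^2 + 49).
So (s^2 - 2*s + 4)Y = 7/(s^2 + 49) + (-1).
Solve for Y(s) and write it as one ratio of polynomials.

Y(s) = (-s^2 - 42)/(s^4 - 2*s^3 + 53*s^2 - 98*s + 196)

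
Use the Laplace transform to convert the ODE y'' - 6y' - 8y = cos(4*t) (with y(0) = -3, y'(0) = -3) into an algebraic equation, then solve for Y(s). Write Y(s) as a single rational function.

Y(s) = (-3*s^3 + 15*s^2 - 47*s + 240)/(s^4 - 6*s^3 + 8*s^2 - 96*s - 128)

Take the Laplace transform of both sides.
Using L{y''} = s^2 Y - s·y(0) - y'(0) and L{y'} = sY - y(0), with y(0) = -3, y'(0) = -3, the left side becomes (s^2 - 6*s - 8)Y - (-3*s + 15).
The right side is L{cos(4*t)} = s/(s^2 + 16).
So (s^2 - 6*s - 8)Y = s/(s^2 + 16) + (-3*s + 15).
Solve for Y(s) and write it as one ratio of polynomials.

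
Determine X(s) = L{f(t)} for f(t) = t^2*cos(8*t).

L{cos(8t)} = s/(s^2 + 64).
Then apply L{t^2·g(t)} = (-1)^2 d^2/ds^2[G(s)] with G(s) = s/(s^2 + 64):
differentiating 2 times and applying the sign gives 2*s*(s^2 - 192)/(s^2 + 64)^3.

X(s) = 2*s*(s^2 - 192)/(s^2 + 64)^3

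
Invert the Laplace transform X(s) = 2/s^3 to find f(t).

f(t) = t^2

Since L{t^2} = 2!/s^3 = 2/s^3, the inverse is t^2.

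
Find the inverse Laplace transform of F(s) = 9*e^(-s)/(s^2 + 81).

Heaviside(t - 1)*(sin(9*t - 9))

The factor e^(-s) signals a time shift by c = 1 (second shifting theorem).
L{sin(9t)} = 9/(s^2 + 81), so L^-1{9/(s^2 + 81)} = sin(9*t).
Hence the inverse is u(t - 1) times that function evaluated at t - 1.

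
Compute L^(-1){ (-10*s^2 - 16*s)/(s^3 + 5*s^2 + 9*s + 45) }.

3*sin(3*t) - 5*cos(3*t) - 5*exp(-5*t)

Factor the denominator: s^3 + 5*s^2 + 9*s + 45 = (s + 5)*(s^2 + 9).
Partial fraction decomposition gives [-5/(s + 5)] + [-5*s/(s^2 + 9)] + [9/(s^2 + 9)].
Invert each term: -5/(s + 5) ↔ -5e^(-5t); -5·s/(s^2 + 9) ↔ -5cos(3t); 3·3/(s^2 + 9) ↔ 3sin(3t).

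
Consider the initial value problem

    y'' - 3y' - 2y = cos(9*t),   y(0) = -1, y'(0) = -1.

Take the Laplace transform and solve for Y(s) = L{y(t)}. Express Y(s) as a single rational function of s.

Laplace-transform each side.
With L{y''} = s^2 Y - s·y(0) - y'(0) and L{y'} = sY - y(0), with y(0) = -1, y'(0) = -1: the LHS transforms to (s^2 - 3*s - 2)Y - (-s + 2).
The right side is L{cos(9*t)} = s/(s^2 + 81).
So (s^2 - 3*s - 2)Y = s/(s^2 + 81) + (-s + 2).
Solve for Y(s) and write it as one ratio of polynomials.

Y(s) = (-s^3 + 2*s^2 - 80*s + 162)/(s^4 - 3*s^3 + 79*s^2 - 243*s - 162)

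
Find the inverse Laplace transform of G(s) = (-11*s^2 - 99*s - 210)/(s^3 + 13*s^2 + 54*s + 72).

Factor the denominator: s^3 + 13*s^2 + 54*s + 72 = (s + 3)*(s + 4)*(s + 6).
Partial fraction decomposition gives [-4/(s + 3)] + [-5/(s + 4)] + [-2/(s + 6)].
Invert each term: -4/(s + 3) ↔ -4e^(-3t); -5/(s + 4) ↔ -5e^(-4t); -2/(s + 6) ↔ -2e^(-6t).

-4*exp(-3*t) - 5*exp(-4*t) - 2*exp(-6*t)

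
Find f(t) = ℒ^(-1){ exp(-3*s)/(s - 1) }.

f(t) = Heaviside(t - 3)*(exp(t - 3))

The factor e^(-3s) signals a time shift by c = 3 (second shifting theorem).
L{e^(t)} = 1/(s - 1), so L^-1{1/(s - 1)} = exp(t).
Hence the inverse is u(t - 3) times that function evaluated at t - 3.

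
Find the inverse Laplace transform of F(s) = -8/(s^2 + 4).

-4*sin(2*t)

Since L{sin(2t)} = 2/(s^2 + 4), the inverse is sin(2*t), scaled by -4.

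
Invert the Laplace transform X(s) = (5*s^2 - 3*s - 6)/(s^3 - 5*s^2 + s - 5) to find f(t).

Factor the denominator: s^3 - 5*s^2 + s - 5 = (s - 5)*(s^2 + 1).
Partial fraction decomposition gives [4/(s - 5)] + [s/(s^2 + 1)] + [2/(s^2 + 1)].
Invert each term: 4/(s - 5) ↔ 4e^(5t); 1·s/(s^2 + 1) ↔ cos(t); 2·1/(s^2 + 1) ↔ 2sin(t).

f(t) = 4*exp(5*t) + 2*sin(t) + cos(t)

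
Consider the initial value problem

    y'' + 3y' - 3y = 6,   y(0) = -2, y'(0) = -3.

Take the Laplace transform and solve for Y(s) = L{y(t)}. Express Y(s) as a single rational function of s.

Y(s) = (-2*s^2 - 9*s + 6)/(s^3 + 3*s^2 - 3*s)

Take the Laplace transform of both sides.
Using L{y''} = s^2 Y - s·y(0) - y'(0) and L{y'} = sY - y(0), with y(0) = -2, y'(0) = -3, the left side becomes (s^2 + 3*s - 3)Y - (-2*s - 9).
The right side is L{6} = 6/s.
So (s^2 + 3*s - 3)Y = 6/s + (-2*s - 9).
Solve for Y(s) and write it as one ratio of polynomials.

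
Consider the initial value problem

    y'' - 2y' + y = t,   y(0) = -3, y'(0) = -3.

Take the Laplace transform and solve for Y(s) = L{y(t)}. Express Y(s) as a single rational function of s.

Transform both sides with L{·}.
Using L{y''} = s^2 Y - s·y(0) - y'(0) and L{y'} = sY - y(0), with y(0) = -3, y'(0) = -3, the left side becomes (s^2 - 2*s + 1)Y - (-3*s + 3).
The right side is L{t} = s^(-2).
So (s^2 - 2*s + 1)Y = s^(-2) + (-3*s + 3).
Divide through and combine into a single rational function.

Y(s) = (-3*s^3 + 3*s^2 + 1)/(s^4 - 2*s^3 + s^2)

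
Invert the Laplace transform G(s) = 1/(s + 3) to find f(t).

Since L{e^(-3t)} = 1/(s + 3), the inverse is exp(-3*t).

f(t) = exp(-3*t)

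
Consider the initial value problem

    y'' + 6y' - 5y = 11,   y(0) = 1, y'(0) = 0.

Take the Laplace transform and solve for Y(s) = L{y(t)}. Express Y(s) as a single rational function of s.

Y(s) = (s^2 + 6*s + 11)/(s^3 + 6*s^2 - 5*s)

Take the Laplace transform of both sides.
With L{y''} = s^2 Y - s·y(0) - y'(0) and L{y'} = sY - y(0), with y(0) = 1, y'(0) = 0: the LHS transforms to (s^2 + 6*s - 5)Y - (s + 6).
The right side is L{11} = 11/s.
So (s^2 + 6*s - 5)Y = 11/s + (s + 6).
Solve for Y(s) and write it as one ratio of polynomials.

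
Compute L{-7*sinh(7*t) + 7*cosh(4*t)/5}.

7*s/(5*(s^2 - 16)) - 49/(s^2 - 49)

Apply the Laplace transform termwise.
(7/5)·[L{cosh(4t)} = s/(s^2 - 16)]; (-7)·[L{sinh(7t)} = 7/(s^2 - 49)].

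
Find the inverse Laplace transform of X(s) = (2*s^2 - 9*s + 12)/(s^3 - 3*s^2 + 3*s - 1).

5*t^2*exp(t)/2 - 5*t*exp(t) + 2*exp(t)

Factor the denominator: s^3 - 3*s^2 + 3*s - 1 = (s - 1)^3.
Partial fraction decomposition gives [2/(s - 1)] + [-5/(s - 1)^2] + [5/(s - 1)^3].
Invert each term: 2/(s - 1) ↔ 2e^(t); -5/(s - 1)^2 ↔ -5t·e^(t); 5/(s - 1)^3 ↔ (5/2)t^2·e^(t).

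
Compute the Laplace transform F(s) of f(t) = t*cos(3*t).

L{cos(3t)} = s/(s^2 + 9).
Then apply L{t·g(t)} = -d/ds[G(s)] with G(s) = s/(s^2 + 9):
differentiating 1 time and applying the sign gives (s - 3)*(s + 3)/(s^2 + 9)^2.

F(s) = (s - 3)*(s + 3)/(s^2 + 9)^2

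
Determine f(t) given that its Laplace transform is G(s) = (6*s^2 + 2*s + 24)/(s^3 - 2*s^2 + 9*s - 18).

Factor the denominator: s^3 - 2*s^2 + 9*s - 18 = (s - 2)*(s^2 + 9).
Partial fraction decomposition gives [4/(s - 2)] + [2*s/(s^2 + 9)] + [6/(s^2 + 9)].
Invert each term: 4/(s - 2) ↔ 4e^(2t); 2·s/(s^2 + 9) ↔ 2cos(3t); 2·3/(s^2 + 9) ↔ 2sin(3t).

f(t) = 4*exp(2*t) + 2*sin(3*t) + 2*cos(3*t)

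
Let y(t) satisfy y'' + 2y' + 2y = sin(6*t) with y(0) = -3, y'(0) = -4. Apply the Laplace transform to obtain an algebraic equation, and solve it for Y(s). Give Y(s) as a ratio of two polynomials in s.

Take the Laplace transform of both sides.
The derivative rules (L{y''} = s^2 Y - s·y(0) - y'(0) and L{y'} = sY - y(0), with y(0) = -3, y'(0) = -4) turn the left side into (s^2 + 2*s + 2)Y - (-3*s - 10).
The right side is L{sin(6*t)} = 6/(s^2 + 36).
So (s^2 + 2*s + 2)Y = 6/(s^2 + 36) + (-3*s - 10).
Divide through and combine into a single rational function.

Y(s) = (-3*s^3 - 10*s^2 - 108*s - 354)/(s^4 + 2*s^3 + 38*s^2 + 72*s + 72)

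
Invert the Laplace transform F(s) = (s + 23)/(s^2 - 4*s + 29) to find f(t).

f(t) = 5*exp(2*t)*sin(5*t) + exp(2*t)*cos(5*t)

Complete the square in the denominator: s^2 - 4*s + 29 = (s - 2)^2 + 5^2.
Split the numerator to match: s + 23 = 1·(s - 2) + 5·5.
Invert each term: 1·(s - 2)/((s - 2)^2 + 25) ↔ e^(2t)cos(5t); 5·5/((s - 2)^2 + 25) ↔ 5e^(2t)sin(5t).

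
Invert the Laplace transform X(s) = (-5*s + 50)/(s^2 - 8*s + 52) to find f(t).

Complete the square in the denominator: s^2 - 8*s + 52 = (s - 4)^2 + 6^2.
Split the numerator to match: -5*s + 50 = -5·(s - 4) + 5·6.
Invert each term: -5·(s - 4)/((s - 4)^2 + 36) ↔ -5e^(4t)cos(6t); 5·6/((s - 4)^2 + 36) ↔ 5e^(4t)sin(6t).

f(t) = 5*exp(4*t)*sin(6*t) - 5*exp(4*t)*cos(6*t)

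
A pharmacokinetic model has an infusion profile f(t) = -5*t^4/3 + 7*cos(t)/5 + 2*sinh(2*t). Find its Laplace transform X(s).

Apply the Laplace transform termwise.
(2)·[L{sinh(2t)} = 2/(s^2 - 4)]; (7/5)·[L{cos(t)} = s/(s^2 + 1)]; (-5/3)·[L{t^4} = 4!/s^5 = 24/s^5].

X(s) = 7*s/(5*(s^2 + 1)) + 4/(s^2 - 4) - 40/s^5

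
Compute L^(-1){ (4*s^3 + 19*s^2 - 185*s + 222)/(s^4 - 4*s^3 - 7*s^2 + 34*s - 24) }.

Factor the denominator: s^4 - 4*s^3 - 7*s^2 + 34*s - 24 = (s - 4)*(s - 2)*(s - 1)*(s + 3).
Partial fraction decomposition gives [1/(s - 4)] + [4/(s - 2)] + [-6/(s + 3)] + [5/(s - 1)].
Invert each term: 1/(s - 4) ↔ e^(4t); 4/(s - 2) ↔ 4e^(2t); -6/(s + 3) ↔ -6e^(-3t); 5/(s - 1) ↔ 5e^(t).

exp(4*t) + 4*exp(2*t) + 5*exp(t) - 6*exp(-3*t)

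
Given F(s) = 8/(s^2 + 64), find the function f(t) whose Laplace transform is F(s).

f(t) = sin(8*t)

Since L{sin(8t)} = 8/(s^2 + 64), the inverse is sin(8*t).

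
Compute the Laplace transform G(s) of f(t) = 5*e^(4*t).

L{5} = 5/s.
By the first shifting theorem, multiplying by e^(4t) replaces s with s - 4.

G(s) = 5/(s - 4)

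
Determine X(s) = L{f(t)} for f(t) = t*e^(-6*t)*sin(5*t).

L{sin(5t)} = 5/(s^2 + 25).
Multiplying by e^(-6t) shifts s → s + 6, so L{e^(-6*t)*sin(5*t)} = 5/((s + 6)^2 + 25).
Then apply L{t·g(t)} = -d/ds[G(s)] with G(s) = 5/((s + 6)^2 + 25):
differentiating 1 time and applying the sign gives 10*(s + 6)/(s^2 + 12*s + 61)^2.

X(s) = 10*(s + 6)/(s^2 + 12*s + 61)^2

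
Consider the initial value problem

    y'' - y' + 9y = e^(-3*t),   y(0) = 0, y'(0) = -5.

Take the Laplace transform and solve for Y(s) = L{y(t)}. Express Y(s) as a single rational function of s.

Y(s) = (-5*s - 14)/(s^3 + 2*s^2 + 6*s + 27)

Take the Laplace transform of both sides.
Using L{y''} = s^2 Y - s·y(0) - y'(0) and L{y'} = sY - y(0), with y(0) = 0, y'(0) = -5, the left side becomes (s^2 - s + 9)Y - (-5).
The right side is L{e^(-3*t)} = 1/(s + 3).
So (s^2 - s + 9)Y = 1/(s + 3) + (-5).
Divide through and combine into a single rational function.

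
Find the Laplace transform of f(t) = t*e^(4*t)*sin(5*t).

10*(s - 4)/(s^2 - 8*s + 41)^2

L{sin(5t)} = 5/(s^2 + 25).
Multiplying by e^(4t) shifts s → s - 4, so L{e^(4*t)*sin(5*t)} = 5/((s - 4)^2 + 25).
Then apply L{t·g(t)} = -d/ds[G(s)] with G(s) = 5/((s - 4)^2 + 25):
differentiating 1 time and applying the sign gives 10*(s - 4)/(s^2 - 8*s + 41)^2.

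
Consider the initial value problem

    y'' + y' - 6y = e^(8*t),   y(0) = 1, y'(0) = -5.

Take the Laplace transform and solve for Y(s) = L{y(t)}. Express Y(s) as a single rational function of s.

Y(s) = (s^2 - 12*s + 33)/(s^3 - 7*s^2 - 14*s + 48)

Take the Laplace transform of both sides.
With L{y''} = s^2 Y - s·y(0) - y'(0) and L{y'} = sY - y(0), with y(0) = 1, y'(0) = -5: the LHS transforms to (s^2 + s - 6)Y - (s - 4).
The right side is L{e^(8*t)} = 1/(s - 8).
So (s^2 + s - 6)Y = 1/(s - 8) + (s - 4).
Divide through and combine into a single rational function.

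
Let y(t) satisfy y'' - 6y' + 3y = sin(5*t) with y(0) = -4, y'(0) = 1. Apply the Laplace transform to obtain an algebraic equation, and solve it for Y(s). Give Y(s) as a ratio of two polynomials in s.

Y(s) = (-4*s^3 + 25*s^2 - 100*s + 630)/(s^4 - 6*s^3 + 28*s^2 - 150*s + 75)

Laplace-transform each side.
The derivative rules (L{y''} = s^2 Y - s·y(0) - y'(0) and L{y'} = sY - y(0), with y(0) = -4, y'(0) = 1) turn the left side into (s^2 - 6*s + 3)Y - (-4*s + 25).
The right side is L{sin(5*t)} = 5/(s^2 + 25).
So (s^2 - 6*s + 3)Y = 5/(s^2 + 25) + (-4*s + 25).
Isolate Y and clear denominators.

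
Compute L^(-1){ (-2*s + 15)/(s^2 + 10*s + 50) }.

Complete the square in the denominator: s^2 + 10*s + 50 = (s + 5)^2 + 5^2.
Split the numerator to match: -2*s + 15 = -2·(s + 5) + 5·5.
Invert each term: -2·(s + 5)/((s + 5)^2 + 25) ↔ -2e^(-5t)cos(5t); 5·5/((s + 5)^2 + 25) ↔ 5e^(-5t)sin(5t).

5*exp(-5*t)*sin(5*t) - 2*exp(-5*t)*cos(5*t)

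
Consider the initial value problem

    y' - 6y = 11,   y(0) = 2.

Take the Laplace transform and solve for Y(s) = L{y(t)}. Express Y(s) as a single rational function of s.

Y(s) = (2*s + 11)/(s^2 - 6*s)

Laplace-transform each side.
Using L{y'} = sY - y(0) = sY - 2, the left side becomes (s - 6)Y - (2).
The right side is L{11} = 11/s.
So (s - 6)Y = 11/s + (2).
Isolate Y and clear denominators.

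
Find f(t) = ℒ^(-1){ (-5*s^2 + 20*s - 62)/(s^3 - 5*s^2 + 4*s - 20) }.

Factor the denominator: s^3 - 5*s^2 + 4*s - 20 = (s - 5)*(s^2 + 4).
Partial fraction decomposition gives [-3/(s - 5)] + [-2*s/(s^2 + 4)] + [10/(s^2 + 4)].
Invert each term: -3/(s - 5) ↔ -3e^(5t); -2·s/(s^2 + 4) ↔ -2cos(2t); 5·2/(s^2 + 4) ↔ 5sin(2t).

f(t) = -3*exp(5*t) + 5*sin(2*t) - 2*cos(2*t)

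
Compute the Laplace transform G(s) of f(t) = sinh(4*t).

G(s) = 4/(s^2 - 16)

L{sinh(4t)} = 4/(s^2 - 16).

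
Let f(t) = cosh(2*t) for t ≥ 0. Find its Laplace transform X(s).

X(s) = s/(s^2 - 4)

L{cosh(2t)} = s/(s^2 - 4).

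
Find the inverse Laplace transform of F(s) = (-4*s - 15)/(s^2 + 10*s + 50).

Complete the square in the denominator: s^2 + 10*s + 50 = (s + 5)^2 + 5^2.
Split the numerator to match: -4*s - 15 = -4·(s + 5) + 1·5.
Invert each term: -4·(s + 5)/((s + 5)^2 + 25) ↔ -4e^(-5t)cos(5t); 1·5/((s + 5)^2 + 25) ↔ e^(-5t)sin(5t).

exp(-5*t)*sin(5*t) - 4*exp(-5*t)*cos(5*t)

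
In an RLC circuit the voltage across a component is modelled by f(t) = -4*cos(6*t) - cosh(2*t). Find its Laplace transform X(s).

By linearity of the Laplace transform, transform each term separately.
(-4)·[L{cos(6t)} = s/(s^2 + 36)]; (-1)·[L{cosh(2t)} = s/(s^2 - 4)].

X(s) = -4*s/(s^2 + 36) - s/(s^2 - 4)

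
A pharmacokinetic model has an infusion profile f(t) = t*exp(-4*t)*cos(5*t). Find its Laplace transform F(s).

F(s) = (s - 1)*(s + 9)/(s^2 + 8*s + 41)^2

L{cos(5t)} = s/(s^2 + 25).
Multiplying by e^(-4t) shifts s → s + 4, so L{exp(-4*t)*cos(5*t)} = (s + 4)/((s + 4)^2 + 25).
Then apply L{t·g(t)} = -d/ds[G(s)] with G(s) = (s + 4)/((s + 4)^2 + 25):
differentiating 1 time and applying the sign gives (s - 1)*(s + 9)/(s^2 + 8*s + 41)^2.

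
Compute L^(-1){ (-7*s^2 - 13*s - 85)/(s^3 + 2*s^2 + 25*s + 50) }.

-sin(5*t) - 4*cos(5*t) - 3*exp(-2*t)

Factor the denominator: s^3 + 2*s^2 + 25*s + 50 = (s + 2)*(s^2 + 25).
Partial fraction decomposition gives [-3/(s + 2)] + [-4*s/(s^2 + 25)] + [-5/(s^2 + 25)].
Invert each term: -3/(s + 2) ↔ -3e^(-2t); -4·s/(s^2 + 25) ↔ -4cos(5t); -1·5/(s^2 + 25) ↔ -sin(5t).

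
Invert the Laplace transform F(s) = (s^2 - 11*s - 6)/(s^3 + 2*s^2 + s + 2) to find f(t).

f(t) = -5*sin(t) - 3*cos(t) + 4*exp(-2*t)

Factor the denominator: s^3 + 2*s^2 + s + 2 = (s + 2)*(s^2 + 1).
Partial fraction decomposition gives [4/(s + 2)] + [-3*s/(s^2 + 1)] + [-5/(s^2 + 1)].
Invert each term: 4/(s + 2) ↔ 4e^(-2t); -3·s/(s^2 + 1) ↔ -3cos(t); -5·1/(s^2 + 1) ↔ -5sin(t).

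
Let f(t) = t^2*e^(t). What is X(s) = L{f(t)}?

X(s) = 2/(s - 1)^3

L{e^(t)} = 1/(s - 1).
Then apply L{t^2·g(t)} = (-1)^2 d^2/ds^2[G(s)] with G(s) = 1/(s - 1):
differentiating 2 times and applying the sign gives 2/(s - 1)^3.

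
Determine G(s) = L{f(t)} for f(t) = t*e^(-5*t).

L{e^(-5t)} = 1/(s + 5).
Then apply L{t·g(t)} = -d/ds[H(s)] with H(s) = 1/(s + 5):
differentiating 1 time and applying the sign gives (s + 5)^(-2).

G(s) = (s + 5)^(-2)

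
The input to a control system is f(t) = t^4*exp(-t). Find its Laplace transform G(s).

G(s) = 24/(s + 1)^5

L{t^4} = 4!/s^5 = 24/s^5.
By the first shifting theorem, multiplying by e^(-t) replaces s with s + 1.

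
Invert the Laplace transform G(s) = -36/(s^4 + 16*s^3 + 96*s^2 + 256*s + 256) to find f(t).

f(t) = -6*t^3*exp(-4*t)

Rewrite the denominator: s^4 + 16*s^3 + 96*s^2 + 256*s + 256 = (s + 4)^4.
The form in (s + 4) signals a first-shifting-theorem factor e^(-4t).
Since L{t^3} = 3!/s^4 = 6/s^4, the inverse is t^3*e^(-4*t), scaled by -6.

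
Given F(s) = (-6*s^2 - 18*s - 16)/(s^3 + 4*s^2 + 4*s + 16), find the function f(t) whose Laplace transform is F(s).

Factor the denominator: s^3 + 4*s^2 + 4*s + 16 = (s + 4)*(s^2 + 4).
Partial fraction decomposition gives [-2/(s + 4)] + [-4*s/(s^2 + 4)] + [-2/(s^2 + 4)].
Invert each term: -2/(s + 4) ↔ -2e^(-4t); -4·s/(s^2 + 4) ↔ -4cos(2t); -1·2/(s^2 + 4) ↔ -sin(2t).

f(t) = -sin(2*t) - 4*cos(2*t) - 2*exp(-4*t)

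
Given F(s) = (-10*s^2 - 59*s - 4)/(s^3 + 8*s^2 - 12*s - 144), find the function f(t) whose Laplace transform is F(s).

Factor the denominator: s^3 + 8*s^2 - 12*s - 144 = (s - 4)*(s + 6)^2.
Partial fraction decomposition gives [-6/(s + 6)] + [(s + 6)^(-2)] + [-4/(s - 4)].
Invert each term: -6/(s + 6) ↔ -6e^(-6t); 1/(s + 6)^2 ↔ t·e^(-6t); -4/(s - 4) ↔ -4e^(4t).

f(t) = t*exp(-6*t) - 4*exp(4*t) - 6*exp(-6*t)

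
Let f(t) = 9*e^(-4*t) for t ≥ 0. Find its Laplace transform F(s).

L{9} = 9/s.
By the first shifting theorem, multiplying by e^(-4t) replaces s with s + 4.

F(s) = 9/(s + 4)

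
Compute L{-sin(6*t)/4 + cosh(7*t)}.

By linearity of the Laplace transform, transform each term separately.
L{cosh(7t)} = s/(s^2 - 49); (-1/4)·[L{sin(6t)} = 6/(s^2 + 36)].

s/(s^2 - 49) - 3/(2*(s^2 + 36))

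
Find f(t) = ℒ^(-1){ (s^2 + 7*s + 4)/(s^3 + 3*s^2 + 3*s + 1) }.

Factor the denominator: s^3 + 3*s^2 + 3*s + 1 = (s + 1)^3.
Partial fraction decomposition gives [1/(s + 1)] + [5/(s + 1)^2] + [-2/(s + 1)^3].
Invert each term: 1/(s + 1) ↔ e^(-t); 5/(s + 1)^2 ↔ 5t·e^(-t); -2/(s + 1)^3 ↔ (-1)t^2·e^(-t).

f(t) = -t^2*exp(-t) + 5*t*exp(-t) + exp(-t)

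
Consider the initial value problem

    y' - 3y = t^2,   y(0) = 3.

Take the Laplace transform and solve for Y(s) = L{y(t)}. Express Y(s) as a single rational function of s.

Y(s) = (3*s^3 + 2)/(s^4 - 3*s^3)

Take the Laplace transform of both sides.
With L{y'} = sY - y(0) = sY - 3: the LHS transforms to (s - 3)Y - (3).
The right side is L{t^2} = 2/s^3.
So (s - 3)Y = 2/s^3 + (3).
Isolate Y and clear denominators.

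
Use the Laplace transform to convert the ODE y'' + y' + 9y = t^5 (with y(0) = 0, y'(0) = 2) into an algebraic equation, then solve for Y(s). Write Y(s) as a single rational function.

Apply the Laplace transform to the equation.
Using L{y''} = s^2 Y - s·y(0) - y'(0) and L{y'} = sY - y(0), with y(0) = 0, y'(0) = 2, the left side becomes (s^2 + s + 9)Y - (2).
The right side is L{t^5} = 120/s^6.
So (s^2 + s + 9)Y = 120/s^6 + (2).
Divide through and combine into a single rational function.

Y(s) = (2*s^6 + 120)/(s^8 + s^7 + 9*s^6)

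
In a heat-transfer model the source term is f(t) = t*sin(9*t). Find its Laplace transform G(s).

L{sin(9t)} = 9/(s^2 + 81).
Then apply L{t·g(t)} = -d/ds[H(s)] with H(s) = 9/(s^2 + 81):
differentiating 1 time and applying the sign gives 18*s/(s^2 + 81)^2.

G(s) = 18*s/(s^2 + 81)^2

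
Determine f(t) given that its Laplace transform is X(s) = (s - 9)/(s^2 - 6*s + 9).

f(t) = -6*t*exp(3*t) + exp(3*t)

Factor the denominator: s^2 - 6*s + 9 = (s - 3)^2.
Partial fraction decomposition gives [1/(s - 3)] + [-6/(s - 3)^2].
Invert each term: 1/(s - 3) ↔ e^(3t); -6/(s - 3)^2 ↔ -6t·e^(3t).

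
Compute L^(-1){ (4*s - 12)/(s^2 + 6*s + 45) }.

-4*exp(-3*t)*sin(6*t) + 4*exp(-3*t)*cos(6*t)

Complete the square in the denominator: s^2 + 6*s + 45 = (s + 3)^2 + 6^2.
Split the numerator to match: 4*s - 12 = 4·(s + 3) - 4·6.
Invert each term: 4·(s + 3)/((s + 3)^2 + 36) ↔ 4e^(-3t)cos(6t); -4·6/((s + 3)^2 + 36) ↔ -4e^(-3t)sin(6t).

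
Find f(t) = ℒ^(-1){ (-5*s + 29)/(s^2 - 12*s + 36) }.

f(t) = -t*exp(6*t) - 5*exp(6*t)

Factor the denominator: s^2 - 12*s + 36 = (s - 6)^2.
Partial fraction decomposition gives [-5/(s - 6)] + [-1/(s - 6)^2].
Invert each term: -5/(s - 6) ↔ -5e^(6t); -1/(s - 6)^2 ↔ -t·e^(6t).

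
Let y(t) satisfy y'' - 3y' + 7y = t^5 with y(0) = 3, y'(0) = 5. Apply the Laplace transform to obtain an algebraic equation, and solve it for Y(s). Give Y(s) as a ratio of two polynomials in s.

Laplace-transform each side.
The derivative rules (L{y''} = s^2 Y - s·y(0) - y'(0) and L{y'} = sY - y(0), with y(0) = 3, y'(0) = 5) turn the left side into (s^2 - 3*s + 7)Y - (3*s - 4).
The right side is L{t^5} = 120/s^6.
So (s^2 - 3*s + 7)Y = 120/s^6 + (3*s - 4).
Isolate Y and clear denominators.

Y(s) = (3*s^7 - 4*s^6 + 120)/(s^8 - 3*s^7 + 7*s^6)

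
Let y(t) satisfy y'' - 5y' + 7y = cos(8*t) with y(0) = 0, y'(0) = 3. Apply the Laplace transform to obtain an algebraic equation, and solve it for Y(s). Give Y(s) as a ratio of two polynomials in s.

Y(s) = (3*s^2 + s + 192)/(s^4 - 5*s^3 + 71*s^2 - 320*s + 448)

Apply the Laplace transform to the equation.
With L{y''} = s^2 Y - s·y(0) - y'(0) and L{y'} = sY - y(0), with y(0) = 0, y'(0) = 3: the LHS transforms to (s^2 - 5*s + 7)Y - (3).
The right side is L{cos(8*t)} = s/(s^2 + 64).
So (s^2 - 5*s + 7)Y = s/(s^2 + 64) + (3).
Divide through and combine into a single rational function.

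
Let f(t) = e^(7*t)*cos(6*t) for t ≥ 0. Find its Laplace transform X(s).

X(s) = (s - 7)/((s - 7)^2 + 36)

L{cos(6t)} = s/(s^2 + 36).
By the first shifting theorem, multiplying by e^(7t) replaces s with s - 7.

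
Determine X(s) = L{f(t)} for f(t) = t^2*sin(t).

L{sin(t)} = 1/(s^2 + 1).
Then apply L{t^2·g(t)} = (-1)^2 d^2/ds^2[G(s)] with G(s) = 1/(s^2 + 1):
differentiating 2 times and applying the sign gives 2*(3*s^2 - 1)/(s^2 + 1)^3.

X(s) = 2*(3*s^2 - 1)/(s^2 + 1)^3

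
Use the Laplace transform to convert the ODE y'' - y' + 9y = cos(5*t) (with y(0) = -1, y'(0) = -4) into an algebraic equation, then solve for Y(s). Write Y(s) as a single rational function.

Y(s) = (-s^3 - 3*s^2 - 24*s - 75)/(s^4 - s^3 + 34*s^2 - 25*s + 225)

Laplace-transform each side.
The derivative rules (L{y''} = s^2 Y - s·y(0) - y'(0) and L{y'} = sY - y(0), with y(0) = -1, y'(0) = -4) turn the left side into (s^2 - s + 9)Y - (-s - 3).
The right side is L{cos(5*t)} = s/(s^2 + 25).
So (s^2 - s + 9)Y = s/(s^2 + 25) + (-s - 3).
Divide through and combine into a single rational function.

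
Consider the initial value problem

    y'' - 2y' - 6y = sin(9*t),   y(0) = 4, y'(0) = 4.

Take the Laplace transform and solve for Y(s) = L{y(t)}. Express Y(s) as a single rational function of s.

Y(s) = (4*s^3 - 4*s^2 + 324*s - 315)/(s^4 - 2*s^3 + 75*s^2 - 162*s - 486)

Transform both sides with L{·}.
Using L{y''} = s^2 Y - s·y(0) - y'(0) and L{y'} = sY - y(0), with y(0) = 4, y'(0) = 4, the left side becomes (s^2 - 2*s - 6)Y - (4*s - 4).
The right side is L{sin(9*t)} = 9/(s^2 + 81).
So (s^2 - 2*s - 6)Y = 9/(s^2 + 81) + (4*s - 4).
Solve for Y(s) and write it as one ratio of polynomials.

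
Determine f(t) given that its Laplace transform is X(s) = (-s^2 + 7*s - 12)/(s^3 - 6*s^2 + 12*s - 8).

Factor the denominator: s^3 - 6*s^2 + 12*s - 8 = (s - 2)^3.
Partial fraction decomposition gives [-1/(s - 2)] + [3/(s - 2)^2] + [-2/(s - 2)^3].
Invert each term: -1/(s - 2) ↔ -e^(2t); 3/(s - 2)^2 ↔ 3t·e^(2t); -2/(s - 2)^3 ↔ (-1)t^2·e^(2t).

f(t) = -t^2*exp(2*t) + 3*t*exp(2*t) - exp(2*t)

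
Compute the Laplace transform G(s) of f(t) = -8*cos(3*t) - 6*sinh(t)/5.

The transform is linear, so treat each term independently.
(-6/5)·[L{sinh(t)} = 1/(s^2 - 1)]; (-8)·[L{cos(3t)} = s/(s^2 + 9)].

G(s) = -8*s/(s^2 + 9) - 6/(5*(s^2 - 1))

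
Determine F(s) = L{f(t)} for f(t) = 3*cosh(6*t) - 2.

F(s) = 3*s/(s^2 - 36) - 2/s

The transform is linear, so treat each term independently.
(3)·[L{cosh(6t)} = s/(s^2 - 36)]; L{-2} = -2/s.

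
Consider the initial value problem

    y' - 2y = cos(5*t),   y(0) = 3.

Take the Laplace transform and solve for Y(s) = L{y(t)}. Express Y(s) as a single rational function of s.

Y(s) = (3*s^2 + s + 75)/(s^3 - 2*s^2 + 25*s - 50)

Take the Laplace transform of both sides.
Using L{y'} = sY - y(0) = sY - 3, the left side becomes (s - 2)Y - (3).
The right side is L{cos(5*t)} = s/(s^2 + 25).
So (s - 2)Y = s/(s^2 + 25) + (3).
Divide through and combine into a single rational function.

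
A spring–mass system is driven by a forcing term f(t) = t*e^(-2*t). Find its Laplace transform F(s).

L{e^(-2t)} = 1/(s + 2).
Then apply L{t·g(t)} = -d/ds[G(s)] with G(s) = 1/(s + 2):
differentiating 1 time and applying the sign gives (s + 2)^(-2).

F(s) = (s + 2)^(-2)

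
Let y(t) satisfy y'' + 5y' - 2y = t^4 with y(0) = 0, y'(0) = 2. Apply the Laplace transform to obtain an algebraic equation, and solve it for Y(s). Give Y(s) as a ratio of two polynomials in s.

Y(s) = (2*s^5 + 24)/(s^7 + 5*s^6 - 2*s^5)

Apply the Laplace transform to the equation.
Using L{y''} = s^2 Y - s·y(0) - y'(0) and L{y'} = sY - y(0), with y(0) = 0, y'(0) = 2, the left side becomes (s^2 + 5*s - 2)Y - (2).
The right side is L{t^4} = 24/s^5.
So (s^2 + 5*s - 2)Y = 24/s^5 + (2).
Divide through and combine into a single rational function.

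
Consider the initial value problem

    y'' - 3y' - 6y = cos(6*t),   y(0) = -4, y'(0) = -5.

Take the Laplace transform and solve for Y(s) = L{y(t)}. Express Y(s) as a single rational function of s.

Y(s) = (-4*s^3 + 7*s^2 - 143*s + 252)/(s^4 - 3*s^3 + 30*s^2 - 108*s - 216)

Apply the Laplace transform to the equation.
With L{y''} = s^2 Y - s·y(0) - y'(0) and L{y'} = sY - y(0), with y(0) = -4, y'(0) = -5: the LHS transforms to (s^2 - 3*s - 6)Y - (-4*s + 7).
The right side is L{cos(6*t)} = s/(s^2 + 36).
So (s^2 - 3*s - 6)Y = s/(s^2 + 36) + (-4*s + 7).
Divide through and combine into a single rational function.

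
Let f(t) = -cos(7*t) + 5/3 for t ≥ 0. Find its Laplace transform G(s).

G(s) = -s/(s^2 + 49) + 5/(3*s)

Apply the Laplace transform termwise.
(-1)·[L{cos(7t)} = s/(s^2 + 49)]; L{5/3} = (5/3)/s.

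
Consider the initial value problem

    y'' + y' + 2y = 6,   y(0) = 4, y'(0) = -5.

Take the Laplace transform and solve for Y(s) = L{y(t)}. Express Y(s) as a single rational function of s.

Y(s) = (4*s^2 - s + 6)/(s^3 + s^2 + 2*s)

Transform both sides with L{·}.
The derivative rules (L{y''} = s^2 Y - s·y(0) - y'(0) and L{y'} = sY - y(0), with y(0) = 4, y'(0) = -5) turn the left side into (s^2 + s + 2)Y - (4*s - 1).
The right side is L{6} = 6/s.
So (s^2 + s + 2)Y = 6/s + (4*s - 1).
Solve for Y(s) and write it as one ratio of polynomials.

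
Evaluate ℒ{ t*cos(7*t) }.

L{cos(7t)} = s/(s^2 + 49).
Then apply L{t·g(t)} = -d/ds[G(s)] with G(s) = s/(s^2 + 49):
differentiating 1 time and applying the sign gives (s - 7)*(s + 7)/(s^2 + 49)^2.

(s - 7)*(s + 7)/(s^2 + 49)^2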